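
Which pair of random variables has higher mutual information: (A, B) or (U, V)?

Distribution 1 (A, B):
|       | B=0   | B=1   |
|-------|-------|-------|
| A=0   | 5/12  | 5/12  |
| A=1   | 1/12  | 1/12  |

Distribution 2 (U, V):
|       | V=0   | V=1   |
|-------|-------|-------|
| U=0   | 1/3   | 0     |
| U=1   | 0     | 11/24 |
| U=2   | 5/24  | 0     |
Distribution 1 (A, B):
Marginal P(A) (row sums):
  P(A=0) = 5/12 + 5/12 = 5/6
  P(A=1) = 1/12 + 1/12 = 1/6
Marginal P(B) (column sums):
  P(B=0) = 5/12 + 1/12 = 1/2
  P(B=1) = 5/12 + 1/12 = 1/2

H(A) = -[(5/6)·log₂(5/6) + (1/6)·log₂(1/6)]
  = 0.2192 + 0.4308
  = 0.6500 bits
H(B) = -[(1/2)·log₂(1/2) + (1/2)·log₂(1/2)]
  = 0.5000 + 0.5000
  = 1.0000 bits
H(A,B) = -[(5/12)·log₂(5/12) + (5/12)·log₂(5/12) + (1/12)·log₂(1/12) + (1/12)·log₂(1/12)]
  = 0.5263 + 0.5263 + 0.2987 + 0.2987
  = 1.6500 bits

I(A;B) = H(A) + H(B) - H(A,B)
  = 0.6500 + 1.0000 - 1.6500
  = 0.0000 bits

Distribution 2 (U, V):
Marginal P(U) (row sums):
  P(U=0) = 1/3 + 0 = 1/3
  P(U=1) = 0 + 11/24 = 11/24
  P(U=2) = 5/24 + 0 = 5/24
Marginal P(V) (column sums):
  P(V=0) = 1/3 + 0 + 5/24 = 13/24
  P(V=1) = 0 + 11/24 + 0 = 11/24

H(U) = -[(1/3)·log₂(1/3) + (11/24)·log₂(11/24) + (5/24)·log₂(5/24)]
  = 0.5283 + 0.5159 + 0.4715
  = 1.5157 bits
H(V) = -[(13/24)·log₂(13/24) + (11/24)·log₂(11/24)]
  = 0.4791 + 0.5159
  = 0.9950 bits
H(U,V) = -[(1/3)·log₂(1/3) + (11/24)·log₂(11/24) + (5/24)·log₂(5/24)]
  = 0.5283 + 0.5159 + 0.4715
  = 1.5157 bits

I(U;V) = H(U) + H(V) - H(U,V)
  = 1.5157 + 0.9950 - 1.5157
  = 0.9950 bits

I(U;V) = 0.9950 bits > I(A;B) = 0.0000 bits, so (U, V) has the higher mutual information (stronger dependence).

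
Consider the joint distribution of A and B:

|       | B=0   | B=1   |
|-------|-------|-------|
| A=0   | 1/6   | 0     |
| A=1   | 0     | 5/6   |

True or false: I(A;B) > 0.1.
Marginal P(A) (row sums):
  P(A=0) = 1/6 + 0 = 1/6
  P(A=1) = 0 + 5/6 = 5/6
Marginal P(B) (column sums):
  P(B=0) = 1/6 + 0 = 1/6
  P(B=1) = 0 + 5/6 = 5/6

H(A) = -[(1/6)·log₂(1/6) + (5/6)·log₂(5/6)]
  = 0.4308 + 0.2192
  = 0.6500 bits
H(B) = -[(1/6)·log₂(1/6) + (5/6)·log₂(5/6)]
  = 0.4308 + 0.2192
  = 0.6500 bits
H(A,B) = -[(1/6)·log₂(1/6) + (5/6)·log₂(5/6)]
  = 0.4308 + 0.2192
  = 0.6500 bits

I(A;B) = H(A) + H(B) - H(A,B)
  = 0.6500 + 0.6500 - 0.6500
  = 0.6500 bits

True. I(A;B) = 0.6500 bits, which is > 0.1 bits.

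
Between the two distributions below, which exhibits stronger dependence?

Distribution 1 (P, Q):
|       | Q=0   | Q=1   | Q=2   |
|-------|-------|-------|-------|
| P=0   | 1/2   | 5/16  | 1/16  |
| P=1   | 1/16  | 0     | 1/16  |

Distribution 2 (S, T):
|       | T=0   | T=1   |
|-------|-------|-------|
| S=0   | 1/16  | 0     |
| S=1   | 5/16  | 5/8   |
Distribution 1 (P, Q):
Marginal P(P) (row sums):
  P(P=0) = 1/2 + 5/16 + 1/16 = 7/8
  P(P=1) = 1/16 + 0 + 1/16 = 1/8
Marginal P(Q) (column sums):
  P(Q=0) = 1/2 + 1/16 = 9/16
  P(Q=1) = 5/16 + 0 = 5/16
  P(Q=2) = 1/16 + 1/16 = 1/8

H(P) = -[(7/8)·log₂(7/8) + (1/8)·log₂(1/8)]
  = 0.1686 + 0.3750
  = 0.5436 bits
H(Q) = -[(9/16)·log₂(9/16) + (5/16)·log₂(5/16) + (1/8)·log₂(1/8)]
  = 0.4669 + 0.5244 + 0.3750
  = 1.3663 bits
H(P,Q) = -[(1/2)·log₂(1/2) + (5/16)·log₂(5/16) + (1/16)·log₂(1/16) + (1/16)·log₂(1/16) + (1/16)·log₂(1/16)]
  = 0.5000 + 0.5244 + 0.2500 + 0.2500 + 0.2500
  = 1.7744 bits

I(P;Q) = H(P) + H(Q) - H(P,Q)
  = 0.5436 + 1.3663 - 1.7744
  = 0.1355 bits

Distribution 2 (S, T):
Marginal P(S) (row sums):
  P(S=0) = 1/16 + 0 = 1/16
  P(S=1) = 5/16 + 5/8 = 15/16
Marginal P(T) (column sums):
  P(T=0) = 1/16 + 5/16 = 3/8
  P(T=1) = 0 + 5/8 = 5/8

H(S) = -[(1/16)·log₂(1/16) + (15/16)·log₂(15/16)]
  = 0.2500 + 0.0873
  = 0.3373 bits
H(T) = -[(3/8)·log₂(3/8) + (5/8)·log₂(5/8)]
  = 0.5306 + 0.4238
  = 0.9544 bits
H(S,T) = -[(1/16)·log₂(1/16) + (5/16)·log₂(5/16) + (5/8)·log₂(5/8)]
  = 0.2500 + 0.5244 + 0.4238
  = 1.1982 bits

I(S;T) = H(S) + H(T) - H(S,T)
  = 0.3373 + 0.9544 - 1.1982
  = 0.0935 bits

I(P;Q) = 0.1355 bits > I(S;T) = 0.0935 bits, so (P, Q) has the higher mutual information (stronger dependence).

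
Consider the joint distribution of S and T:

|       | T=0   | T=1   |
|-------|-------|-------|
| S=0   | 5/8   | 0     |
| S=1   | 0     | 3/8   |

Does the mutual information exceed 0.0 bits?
Marginal P(S) (row sums):
  P(S=0) = 5/8 + 0 = 5/8
  P(S=1) = 0 + 3/8 = 3/8
Marginal P(T) (column sums):
  P(T=0) = 5/8 + 0 = 5/8
  P(T=1) = 0 + 3/8 = 3/8

H(S) = -[(5/8)·log₂(5/8) + (3/8)·log₂(3/8)]
  = 0.4238 + 0.5306
  = 0.9544 bits
H(T) = -[(5/8)·log₂(5/8) + (3/8)·log₂(3/8)]
  = 0.4238 + 0.5306
  = 0.9544 bits
H(S,T) = -[(5/8)·log₂(5/8) + (3/8)·log₂(3/8)]
  = 0.4238 + 0.5306
  = 0.9544 bits

I(S;T) = H(S) + H(T) - H(S,T)
  = 0.9544 + 0.9544 - 0.9544
  = 0.9544 bits

Yes. I(S;T) = 0.9544 bits, which is > 0.0 bits.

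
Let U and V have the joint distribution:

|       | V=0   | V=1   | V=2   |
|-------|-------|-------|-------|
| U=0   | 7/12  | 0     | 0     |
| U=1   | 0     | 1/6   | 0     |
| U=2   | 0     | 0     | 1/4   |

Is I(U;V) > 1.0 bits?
Marginal P(U) (row sums):
  P(U=0) = 7/12 + 0 + 0 = 7/12
  P(U=1) = 0 + 1/6 + 0 = 1/6
  P(U=2) = 0 + 0 + 1/4 = 1/4
Marginal P(V) (column sums):
  P(V=0) = 7/12 + 0 + 0 = 7/12
  P(V=1) = 0 + 1/6 + 0 = 1/6
  P(V=2) = 0 + 0 + 1/4 = 1/4

H(U) = -[(7/12)·log₂(7/12) + (1/6)·log₂(1/6) + (1/4)·log₂(1/4)]
  = 0.4536 + 0.4308 + 0.5000
  = 1.3844 bits
H(V) = -[(7/12)·log₂(7/12) + (1/6)·log₂(1/6) + (1/4)·log₂(1/4)]
  = 0.4536 + 0.4308 + 0.5000
  = 1.3844 bits
H(U,V) = -[(7/12)·log₂(7/12) + (1/6)·log₂(1/6) + (1/4)·log₂(1/4)]
  = 0.4536 + 0.4308 + 0.5000
  = 1.3844 bits

I(U;V) = H(U) + H(V) - H(U,V)
  = 1.3844 + 1.3844 - 1.3844
  = 1.3844 bits

Yes. I(U;V) = 1.3844 bits, which is > 1.0 bits.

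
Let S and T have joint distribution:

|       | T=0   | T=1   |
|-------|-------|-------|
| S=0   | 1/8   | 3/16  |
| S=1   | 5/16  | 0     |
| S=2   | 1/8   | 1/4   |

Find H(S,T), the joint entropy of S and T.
H(S,T) = -Σ P(S,T) log₂ P(S,T), summed over the non-zero cells:
H(S,T) = -[(1/8)·log₂(1/8) + (3/16)·log₂(3/16) + (5/16)·log₂(5/16) + (1/8)·log₂(1/8) + (1/4)·log₂(1/4)]
  = 0.3750 + 0.4528 + 0.5244 + 0.3750 + 0.5000
  = 2.2272 bits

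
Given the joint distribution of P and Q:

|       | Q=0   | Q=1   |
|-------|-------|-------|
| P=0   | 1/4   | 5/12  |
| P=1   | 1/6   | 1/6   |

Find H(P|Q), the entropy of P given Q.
Marginal P(Q) (column sums):
  P(Q=0) = 1/4 + 1/6 = 5/12
  P(Q=1) = 5/12 + 1/6 = 7/12

H(P|Q) = -Σ P(P,Q)·log₂ P(P|Q), where P(P|Q) = P(P,Q) / P(Q)
  (P=0,Q=0): P(P|Q) = (1/4)/(5/12) = 3/5;  -(1/4)·log₂(3/5) = 0.1842
  (P=0,Q=1): P(P|Q) = (5/12)/(7/12) = 5/7;  -(5/12)·log₂(5/7) = 0.2023
  (P=1,Q=0): P(P|Q) = (1/6)/(5/12) = 2/5;  -(1/6)·log₂(2/5) = 0.2203
  (P=1,Q=1): P(P|Q) = (1/6)/(7/12) = 2/7;  -(1/6)·log₂(2/7) = 0.3012
H(P|Q) = 0.1842 + 0.2023 + 0.2203 + 0.3012
  = 0.9080 bits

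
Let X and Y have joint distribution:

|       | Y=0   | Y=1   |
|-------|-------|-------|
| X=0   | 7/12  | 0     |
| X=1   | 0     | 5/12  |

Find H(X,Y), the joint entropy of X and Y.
H(X,Y) = -Σ P(X,Y) log₂ P(X,Y), summed over the non-zero cells:
H(X,Y) = -[(7/12)·log₂(7/12) + (5/12)·log₂(5/12)]
  = 0.4536 + 0.5263
  = 0.9799 bits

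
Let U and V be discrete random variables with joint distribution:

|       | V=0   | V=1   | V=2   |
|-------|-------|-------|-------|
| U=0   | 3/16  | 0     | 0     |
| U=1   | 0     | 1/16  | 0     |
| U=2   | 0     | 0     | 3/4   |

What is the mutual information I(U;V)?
Marginal P(U) (row sums):
  P(U=0) = 3/16 + 0 + 0 = 3/16
  P(U=1) = 0 + 1/16 + 0 = 1/16
  P(U=2) = 0 + 0 + 3/4 = 3/4
Marginal P(V) (column sums):
  P(V=0) = 3/16 + 0 + 0 = 3/16
  P(V=1) = 0 + 1/16 + 0 = 1/16
  P(V=2) = 0 + 0 + 3/4 = 3/4

H(U) = -[(3/16)·log₂(3/16) + (1/16)·log₂(1/16) + (3/4)·log₂(3/4)]
  = 0.4528 + 0.2500 + 0.3113
  = 1.0141 bits
H(V) = -[(3/16)·log₂(3/16) + (1/16)·log₂(1/16) + (3/4)·log₂(3/4)]
  = 0.4528 + 0.2500 + 0.3113
  = 1.0141 bits
H(U,V) = -[(3/16)·log₂(3/16) + (1/16)·log₂(1/16) + (3/4)·log₂(3/4)]
  = 0.4528 + 0.2500 + 0.3113
  = 1.0141 bits

I(U;V) = H(U) + H(V) - H(U,V)
  = 1.0141 + 1.0141 - 1.0141
  = 1.0141 bits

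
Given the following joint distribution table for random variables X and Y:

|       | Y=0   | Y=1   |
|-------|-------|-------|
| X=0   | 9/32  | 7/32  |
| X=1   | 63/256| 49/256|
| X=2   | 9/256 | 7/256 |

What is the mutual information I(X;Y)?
Marginal P(X) (row sums):
  P(X=0) = 9/32 + 7/32 = 1/2
  P(X=1) = 63/256 + 49/256 = 7/16
  P(X=2) = 9/256 + 7/256 = 1/16
Marginal P(Y) (column sums):
  P(Y=0) = 9/32 + 63/256 + 9/256 = 9/16
  P(Y=1) = 7/32 + 49/256 + 7/256 = 7/16

H(X) = -[(1/2)·log₂(1/2) + (7/16)·log₂(7/16) + (1/16)·log₂(1/16)]
  = 0.5000 + 0.5218 + 0.2500
  = 1.2718 bits
H(Y) = -[(9/16)·log₂(9/16) + (7/16)·log₂(7/16)]
  = 0.4669 + 0.5218
  = 0.9887 bits
H(X,Y) = -[(9/32)·log₂(9/32) + (7/32)·log₂(7/32) + (63/256)·log₂(63/256) + (49/256)·log₂(49/256) + (9/256)·log₂(9/256) + (7/256)·log₂(7/256)]
  = 0.5147 + 0.4796 + 0.4978 + 0.4566 + 0.1698 + 0.1420
  = 2.2605 bits

I(X;Y) = H(X) + H(Y) - H(X,Y)
  = 1.2718 + 0.9887 - 2.2605
  = 0.0000 bits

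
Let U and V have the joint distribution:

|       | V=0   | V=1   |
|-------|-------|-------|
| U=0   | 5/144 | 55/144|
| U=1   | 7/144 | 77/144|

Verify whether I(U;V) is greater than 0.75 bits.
Marginal P(U) (row sums):
  P(U=0) = 5/144 + 55/144 = 5/12
  P(U=1) = 7/144 + 77/144 = 7/12
Marginal P(V) (column sums):
  P(V=0) = 5/144 + 7/144 = 1/12
  P(V=1) = 55/144 + 77/144 = 11/12

H(U) = -[(5/12)·log₂(5/12) + (7/12)·log₂(7/12)]
  = 0.5263 + 0.4536
  = 0.9799 bits
H(V) = -[(1/12)·log₂(1/12) + (11/12)·log₂(11/12)]
  = 0.2987 + 0.1151
  = 0.4138 bits
H(U,V) = -[(5/144)·log₂(5/144) + (55/144)·log₂(55/144) + (7/144)·log₂(7/144) + (77/144)·log₂(77/144)]
  = 0.1683 + 0.5304 + 0.2121 + 0.4829
  = 1.3937 bits

I(U;V) = H(U) + H(V) - H(U,V)
  = 0.9799 + 0.4138 - 1.3937
  = 0.0000 bits

No. I(U;V) = 0.0000 bits, which is ≤ 0.75 bits.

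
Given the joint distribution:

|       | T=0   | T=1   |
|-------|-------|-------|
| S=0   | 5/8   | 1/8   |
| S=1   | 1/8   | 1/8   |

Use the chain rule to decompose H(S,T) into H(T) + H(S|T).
By the chain rule: H(S,T) = H(T) + H(S|T)

Marginal P(T) (column sums):
  P(T=0) = 5/8 + 1/8 = 3/4
  P(T=1) = 1/8 + 1/8 = 1/4
H(T) = -[(3/4)·log₂(3/4) + (1/4)·log₂(1/4)]
  = 0.3113 + 0.5000
  = 0.8113 bits
H(S|T) = -Σ P(S,T)·log₂ P(S|T), where P(S|T) = P(S,T) / P(T)
  (S=0,T=0): P(S|T) = (5/8)/(3/4) = 5/6;  -(5/8)·log₂(5/6) = 0.1644
  (S=0,T=1): P(S|T) = (1/8)/(1/4) = 1/2;  -(1/8)·log₂(1/2) = 0.1250
  (S=1,T=0): P(S|T) = (1/8)/(3/4) = 1/6;  -(1/8)·log₂(1/6) = 0.3231
  (S=1,T=1): P(S|T) = (1/8)/(1/4) = 1/2;  -(1/8)·log₂(1/2) = 0.1250
H(S|T) = 0.1644 + 0.1250 + 0.3231 + 0.1250
  = 0.7375 bits

H(S,T) = H(T) + H(S|T) = 0.8113 + 0.7375 = 1.5488 bits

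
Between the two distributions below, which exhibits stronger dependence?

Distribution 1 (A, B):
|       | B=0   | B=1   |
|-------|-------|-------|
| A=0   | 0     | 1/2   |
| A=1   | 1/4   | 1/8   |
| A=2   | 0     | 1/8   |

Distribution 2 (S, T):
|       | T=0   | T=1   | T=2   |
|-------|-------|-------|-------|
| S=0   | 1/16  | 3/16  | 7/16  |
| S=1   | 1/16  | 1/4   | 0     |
Distribution 1 (A, B):
Marginal P(A) (row sums):
  P(A=0) = 0 + 1/2 = 1/2
  P(A=1) = 1/4 + 1/8 = 3/8
  P(A=2) = 0 + 1/8 = 1/8
Marginal P(B) (column sums):
  P(B=0) = 0 + 1/4 + 0 = 1/4
  P(B=1) = 1/2 + 1/8 + 1/8 = 3/4

H(A) = -[(1/2)·log₂(1/2) + (3/8)·log₂(3/8) + (1/8)·log₂(1/8)]
  = 0.5000 + 0.5306 + 0.3750
  = 1.4056 bits
H(B) = -[(1/4)·log₂(1/4) + (3/4)·log₂(3/4)]
  = 0.5000 + 0.3113
  = 0.8113 bits
H(A,B) = -[(1/2)·log₂(1/2) + (1/4)·log₂(1/4) + (1/8)·log₂(1/8) + (1/8)·log₂(1/8)]
  = 0.5000 + 0.5000 + 0.3750 + 0.3750
  = 1.7500 bits

I(A;B) = H(A) + H(B) - H(A,B)
  = 1.4056 + 0.8113 - 1.7500
  = 0.4669 bits

Distribution 2 (S, T):
Marginal P(S) (row sums):
  P(S=0) = 1/16 + 3/16 + 7/16 = 11/16
  P(S=1) = 1/16 + 1/4 + 0 = 5/16
Marginal P(T) (column sums):
  P(T=0) = 1/16 + 1/16 = 1/8
  P(T=1) = 3/16 + 1/4 = 7/16
  P(T=2) = 7/16 + 0 = 7/16

H(S) = -[(11/16)·log₂(11/16) + (5/16)·log₂(5/16)]
  = 0.3716 + 0.5244
  = 0.8960 bits
H(T) = -[(1/8)·log₂(1/8) + (7/16)·log₂(7/16) + (7/16)·log₂(7/16)]
  = 0.3750 + 0.5218 + 0.5218
  = 1.4186 bits
H(S,T) = -[(1/16)·log₂(1/16) + (3/16)·log₂(3/16) + (7/16)·log₂(7/16) + (1/16)·log₂(1/16) + (1/4)·log₂(1/4)]
  = 0.2500 + 0.4528 + 0.5218 + 0.2500 + 0.5000
  = 1.9746 bits

I(S;T) = H(S) + H(T) - H(S,T)
  = 0.8960 + 1.4186 - 1.9746
  = 0.3400 bits

I(A;B) = 0.4669 bits > I(S;T) = 0.3400 bits, so (A, B) has the higher mutual information (stronger dependence).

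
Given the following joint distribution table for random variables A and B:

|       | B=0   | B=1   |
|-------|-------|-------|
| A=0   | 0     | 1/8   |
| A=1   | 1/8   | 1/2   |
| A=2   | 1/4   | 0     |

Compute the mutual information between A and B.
Marginal P(A) (row sums):
  P(A=0) = 0 + 1/8 = 1/8
  P(A=1) = 1/8 + 1/2 = 5/8
  P(A=2) = 1/4 + 0 = 1/4
Marginal P(B) (column sums):
  P(B=0) = 0 + 1/8 + 1/4 = 3/8
  P(B=1) = 1/8 + 1/2 + 0 = 5/8

H(A) = -[(1/8)·log₂(1/8) + (5/8)·log₂(5/8) + (1/4)·log₂(1/4)]
  = 0.3750 + 0.4238 + 0.5000
  = 1.2988 bits
H(B) = -[(3/8)·log₂(3/8) + (5/8)·log₂(5/8)]
  = 0.5306 + 0.4238
  = 0.9544 bits
H(A,B) = -[(1/8)·log₂(1/8) + (1/8)·log₂(1/8) + (1/2)·log₂(1/2) + (1/4)·log₂(1/4)]
  = 0.3750 + 0.3750 + 0.5000 + 0.5000
  = 1.7500 bits

I(A;B) = H(A) + H(B) - H(A,B)
  = 1.2988 + 0.9544 - 1.7500
  = 0.5032 bits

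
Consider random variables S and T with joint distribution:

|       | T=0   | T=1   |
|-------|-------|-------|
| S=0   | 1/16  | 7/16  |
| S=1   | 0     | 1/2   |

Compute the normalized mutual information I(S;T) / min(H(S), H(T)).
Marginal P(S) (row sums):
  P(S=0) = 1/16 + 7/16 = 1/2
  P(S=1) = 0 + 1/2 = 1/2
Marginal P(T) (column sums):
  P(T=0) = 1/16 + 0 = 1/16
  P(T=1) = 7/16 + 1/2 = 15/16

H(S) = -[(1/2)·log₂(1/2) + (1/2)·log₂(1/2)]
  = 0.5000 + 0.5000
  = 1.0000 bits
H(T) = -[(1/16)·log₂(1/16) + (15/16)·log₂(15/16)]
  = 0.2500 + 0.0873
  = 0.3373 bits
H(S,T) = -[(1/16)·log₂(1/16) + (7/16)·log₂(7/16) + (1/2)·log₂(1/2)]
  = 0.2500 + 0.5218 + 0.5000
  = 1.2718 bits

I(S;T) = H(S) + H(T) - H(S,T)
  = 1.0000 + 0.3373 - 1.2718
  = 0.0655 bits

min(H(S), H(T)) = min(1.0000, 0.3373) = 0.3373 bits
Normalized MI = 0.0655 / 0.3373 = 0.1942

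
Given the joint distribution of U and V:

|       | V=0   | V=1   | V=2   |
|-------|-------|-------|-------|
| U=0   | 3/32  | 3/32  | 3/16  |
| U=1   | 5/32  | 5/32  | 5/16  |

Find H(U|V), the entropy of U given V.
Marginal P(V) (column sums):
  P(V=0) = 3/32 + 5/32 = 1/4
  P(V=1) = 3/32 + 5/32 = 1/4
  P(V=2) = 3/16 + 5/16 = 1/2

H(U|V) = -Σ P(U,V)·log₂ P(U|V), where P(U|V) = P(U,V) / P(V)
  (U=0,V=0): P(U|V) = (3/32)/(1/4) = 3/8;  -(3/32)·log₂(3/8) = 0.1327
  (U=0,V=1): P(U|V) = (3/32)/(1/4) = 3/8;  -(3/32)·log₂(3/8) = 0.1327
  (U=0,V=2): P(U|V) = (3/16)/(1/2) = 3/8;  -(3/16)·log₂(3/8) = 0.2653
  (U=1,V=0): P(U|V) = (5/32)/(1/4) = 5/8;  -(5/32)·log₂(5/8) = 0.1059
  (U=1,V=1): P(U|V) = (5/32)/(1/4) = 5/8;  -(5/32)·log₂(5/8) = 0.1059
  (U=1,V=2): P(U|V) = (5/16)/(1/2) = 5/8;  -(5/16)·log₂(5/8) = 0.2119
H(U|V) = 0.1327 + 0.1327 + 0.2653 + 0.1059 + 0.1059 + 0.2119
  = 0.9544 bits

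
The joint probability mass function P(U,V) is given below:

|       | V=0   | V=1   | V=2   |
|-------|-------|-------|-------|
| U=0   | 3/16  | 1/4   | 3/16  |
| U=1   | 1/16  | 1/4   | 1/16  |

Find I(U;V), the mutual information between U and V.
Marginal P(U) (row sums):
  P(U=0) = 3/16 + 1/4 + 3/16 = 5/8
  P(U=1) = 1/16 + 1/4 + 1/16 = 3/8
Marginal P(V) (column sums):
  P(V=0) = 3/16 + 1/16 = 1/4
  P(V=1) = 1/4 + 1/4 = 1/2
  P(V=2) = 3/16 + 1/16 = 1/4

H(U) = -[(5/8)·log₂(5/8) + (3/8)·log₂(3/8)]
  = 0.4238 + 0.5306
  = 0.9544 bits
H(V) = -[(1/4)·log₂(1/4) + (1/2)·log₂(1/2) + (1/4)·log₂(1/4)]
  = 0.5000 + 0.5000 + 0.5000
  = 1.5000 bits
H(U,V) = -[(3/16)·log₂(3/16) + (1/4)·log₂(1/4) + (3/16)·log₂(3/16) + (1/16)·log₂(1/16) + (1/4)·log₂(1/4) + (1/16)·log₂(1/16)]
  = 0.4528 + 0.5000 + 0.4528 + 0.2500 + 0.5000 + 0.2500
  = 2.4056 bits

I(U;V) = H(U) + H(V) - H(U,V)
  = 0.9544 + 1.5000 - 2.4056
  = 0.0488 bits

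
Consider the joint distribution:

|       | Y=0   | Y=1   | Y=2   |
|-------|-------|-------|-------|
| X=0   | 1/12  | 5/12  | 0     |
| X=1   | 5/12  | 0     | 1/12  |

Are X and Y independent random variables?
Marginal P(X) (row sums):
  P(X=0) = 1/12 + 5/12 + 0 = 1/2
  P(X=1) = 5/12 + 0 + 1/12 = 1/2
Marginal P(Y) (column sums):
  P(Y=0) = 1/12 + 5/12 = 1/2
  P(Y=1) = 5/12 + 0 = 5/12
  P(Y=2) = 0 + 1/12 = 1/12

X and Y are independent iff P(X=i,Y=j) = P(X=i)·P(Y=j) for every cell.
  P(X=0)·P(Y=0) = 1/2 × 1/2 = 1/4, but P(X=0,Y=0) = 1/12 ✗

No, X and Y are not independent. Quantitatively, I(X;Y) > 0:

H(X) = -[(1/2)·log₂(1/2) + (1/2)·log₂(1/2)]
  = 0.5000 + 0.5000
  = 1.0000 bits
H(Y) = -[(1/2)·log₂(1/2) + (5/12)·log₂(5/12) + (1/12)·log₂(1/12)]
  = 0.5000 + 0.5263 + 0.2987
  = 1.3250 bits
H(X,Y) = -[(1/12)·log₂(1/12) + (5/12)·log₂(5/12) + (5/12)·log₂(5/12) + (1/12)·log₂(1/12)]
  = 0.2987 + 0.5263 + 0.5263 + 0.2987
  = 1.6500 bits
I(X;Y) = H(X) + H(Y) - H(X,Y) = 1.0000 + 1.3250 - 1.6500 = 0.6750 bits > 0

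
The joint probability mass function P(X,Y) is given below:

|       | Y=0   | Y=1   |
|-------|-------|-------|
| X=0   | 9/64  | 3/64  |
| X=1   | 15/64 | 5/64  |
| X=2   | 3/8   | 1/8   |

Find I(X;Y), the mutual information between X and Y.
Marginal P(X) (row sums):
  P(X=0) = 9/64 + 3/64 = 3/16
  P(X=1) = 15/64 + 5/64 = 5/16
  P(X=2) = 3/8 + 1/8 = 1/2
Marginal P(Y) (column sums):
  P(Y=0) = 9/64 + 15/64 + 3/8 = 3/4
  P(Y=1) = 3/64 + 5/64 + 1/8 = 1/4

H(X) = -[(3/16)·log₂(3/16) + (5/16)·log₂(5/16) + (1/2)·log₂(1/2)]
  = 0.4528 + 0.5244 + 0.5000
  = 1.4772 bits
H(Y) = -[(3/4)·log₂(3/4) + (1/4)·log₂(1/4)]
  = 0.3113 + 0.5000
  = 0.8113 bits
H(X,Y) = -[(9/64)·log₂(9/64) + (3/64)·log₂(3/64) + (15/64)·log₂(15/64) + (5/64)·log₂(5/64) + (3/8)·log₂(3/8) + (1/8)·log₂(1/8)]
  = 0.3980 + 0.2070 + 0.4906 + 0.2873 + 0.5306 + 0.3750
  = 2.2885 bits

I(X;Y) = H(X) + H(Y) - H(X,Y)
  = 1.4772 + 0.8113 - 2.2885
  = 0.0000 bits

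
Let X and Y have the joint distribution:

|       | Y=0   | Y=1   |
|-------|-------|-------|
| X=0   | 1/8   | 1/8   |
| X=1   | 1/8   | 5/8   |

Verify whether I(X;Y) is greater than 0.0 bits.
Marginal P(X) (row sums):
  P(X=0) = 1/8 + 1/8 = 1/4
  P(X=1) = 1/8 + 5/8 = 3/4
Marginal P(Y) (column sums):
  P(Y=0) = 1/8 + 1/8 = 1/4
  P(Y=1) = 1/8 + 5/8 = 3/4

H(X) = -[(1/4)·log₂(1/4) + (3/4)·log₂(3/4)]
  = 0.5000 + 0.3113
  = 0.8113 bits
H(Y) = -[(1/4)·log₂(1/4) + (3/4)·log₂(3/4)]
  = 0.5000 + 0.3113
  = 0.8113 bits
H(X,Y) = -[(1/8)·log₂(1/8) + (1/8)·log₂(1/8) + (1/8)·log₂(1/8) + (5/8)·log₂(5/8)]
  = 0.3750 + 0.3750 + 0.3750 + 0.4238
  = 1.5488 bits

I(X;Y) = H(X) + H(Y) - H(X,Y)
  = 0.8113 + 0.8113 - 1.5488
  = 0.0738 bits

Yes. I(X;Y) = 0.0738 bits, which is > 0.0 bits.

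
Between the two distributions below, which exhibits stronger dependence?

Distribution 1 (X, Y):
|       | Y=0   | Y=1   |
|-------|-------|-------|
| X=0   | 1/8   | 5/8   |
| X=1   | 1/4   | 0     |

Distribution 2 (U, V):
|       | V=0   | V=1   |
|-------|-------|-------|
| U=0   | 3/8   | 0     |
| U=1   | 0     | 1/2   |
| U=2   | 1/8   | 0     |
Distribution 1 (X, Y):
Marginal P(X) (row sums):
  P(X=0) = 1/8 + 5/8 = 3/4
  P(X=1) = 1/4 + 0 = 1/4
Marginal P(Y) (column sums):
  P(Y=0) = 1/8 + 1/4 = 3/8
  P(Y=1) = 5/8 + 0 = 5/8

H(X) = -[(3/4)·log₂(3/4) + (1/4)·log₂(1/4)]
  = 0.3113 + 0.5000
  = 0.8113 bits
H(Y) = -[(3/8)·log₂(3/8) + (5/8)·log₂(5/8)]
  = 0.5306 + 0.4238
  = 0.9544 bits
H(X,Y) = -[(1/8)·log₂(1/8) + (5/8)·log₂(5/8) + (1/4)·log₂(1/4)]
  = 0.3750 + 0.4238 + 0.5000
  = 1.2988 bits

I(X;Y) = H(X) + H(Y) - H(X,Y)
  = 0.8113 + 0.9544 - 1.2988
  = 0.4669 bits

Distribution 2 (U, V):
Marginal P(U) (row sums):
  P(U=0) = 3/8 + 0 = 3/8
  P(U=1) = 0 + 1/2 = 1/2
  P(U=2) = 1/8 + 0 = 1/8
Marginal P(V) (column sums):
  P(V=0) = 3/8 + 0 + 1/8 = 1/2
  P(V=1) = 0 + 1/2 + 0 = 1/2

H(U) = -[(3/8)·log₂(3/8) + (1/2)·log₂(1/2) + (1/8)·log₂(1/8)]
  = 0.5306 + 0.5000 + 0.3750
  = 1.4056 bits
H(V) = -[(1/2)·log₂(1/2) + (1/2)·log₂(1/2)]
  = 0.5000 + 0.5000
  = 1.0000 bits
H(U,V) = -[(3/8)·log₂(3/8) + (1/2)·log₂(1/2) + (1/8)·log₂(1/8)]
  = 0.5306 + 0.5000 + 0.3750
  = 1.4056 bits

I(U;V) = H(U) + H(V) - H(U,V)
  = 1.4056 + 1.0000 - 1.4056
  = 1.0000 bits

I(U;V) = 1.0000 bits > I(X;Y) = 0.4669 bits, so (U, V) has the higher mutual information (stronger dependence).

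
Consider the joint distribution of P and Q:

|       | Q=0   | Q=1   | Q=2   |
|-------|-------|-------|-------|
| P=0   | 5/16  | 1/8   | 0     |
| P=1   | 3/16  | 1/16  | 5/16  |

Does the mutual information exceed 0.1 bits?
Marginal P(P) (row sums):
  P(P=0) = 5/16 + 1/8 + 0 = 7/16
  P(P=1) = 3/16 + 1/16 + 5/16 = 9/16
Marginal P(Q) (column sums):
  P(Q=0) = 5/16 + 3/16 = 1/2
  P(Q=1) = 1/8 + 1/16 = 3/16
  P(Q=2) = 0 + 5/16 = 5/16

H(P) = -[(7/16)·log₂(7/16) + (9/16)·log₂(9/16)]
  = 0.5218 + 0.4669
  = 0.9887 bits
H(Q) = -[(1/2)·log₂(1/2) + (3/16)·log₂(3/16) + (5/16)·log₂(5/16)]
  = 0.5000 + 0.4528 + 0.5244
  = 1.4772 bits
H(P,Q) = -[(5/16)·log₂(5/16) + (1/8)·log₂(1/8) + (3/16)·log₂(3/16) + (1/16)·log₂(1/16) + (5/16)·log₂(5/16)]
  = 0.5244 + 0.3750 + 0.4528 + 0.2500 + 0.5244
  = 2.1266 bits

I(P;Q) = H(P) + H(Q) - H(P,Q)
  = 0.9887 + 1.4772 - 2.1266
  = 0.3393 bits

Yes. I(P;Q) = 0.3393 bits, which is > 0.1 bits.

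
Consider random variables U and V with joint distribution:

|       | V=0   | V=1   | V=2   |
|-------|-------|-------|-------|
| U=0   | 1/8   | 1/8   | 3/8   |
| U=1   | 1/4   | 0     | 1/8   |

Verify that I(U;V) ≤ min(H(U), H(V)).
Marginal P(U) (row sums):
  P(U=0) = 1/8 + 1/8 + 3/8 = 5/8
  P(U=1) = 1/4 + 0 + 1/8 = 3/8
Marginal P(V) (column sums):
  P(V=0) = 1/8 + 1/4 = 3/8
  P(V=1) = 1/8 + 0 = 1/8
  P(V=2) = 3/8 + 1/8 = 1/2

H(U) = -[(5/8)·log₂(5/8) + (3/8)·log₂(3/8)]
  = 0.4238 + 0.5306
  = 0.9544 bits
H(V) = -[(3/8)·log₂(3/8) + (1/8)·log₂(1/8) + (1/2)·log₂(1/2)]
  = 0.5306 + 0.3750 + 0.5000
  = 1.4056 bits
H(U,V) = -[(1/8)·log₂(1/8) + (1/8)·log₂(1/8) + (3/8)·log₂(3/8) + (1/4)·log₂(1/4) + (1/8)·log₂(1/8)]
  = 0.3750 + 0.3750 + 0.5306 + 0.5000 + 0.3750
  = 2.1556 bits

I(U;V) = H(U) + H(V) - H(U,V)
  = 0.9544 + 1.4056 - 2.1556
  = 0.2044 bits

min(H(U), H(V)) = min(0.9544, 1.4056) = 0.9544 bits
Since 0.2044 ≤ 0.9544, the bound is satisfied ✓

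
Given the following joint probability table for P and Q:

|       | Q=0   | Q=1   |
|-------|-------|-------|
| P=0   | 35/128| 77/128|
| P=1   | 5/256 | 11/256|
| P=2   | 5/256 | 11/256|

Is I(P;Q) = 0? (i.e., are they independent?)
Marginal P(P) (row sums):
  P(P=0) = 35/128 + 77/128 = 7/8
  P(P=1) = 5/256 + 11/256 = 1/16
  P(P=2) = 5/256 + 11/256 = 1/16
Marginal P(Q) (column sums):
  P(Q=0) = 35/128 + 5/256 + 5/256 = 5/16
  P(Q=1) = 77/128 + 11/256 + 11/256 = 11/16

P and Q are independent iff P(P=i,Q=j) = P(P=i)·P(Q=j) for every cell.
  P(P=0)·P(Q=0) = 7/8 × 5/16 = 35/128 = P(P=0,Q=0) ✓
  P(P=0)·P(Q=1) = 7/8 × 11/16 = 77/128 = P(P=0,Q=1) ✓
  P(P=1)·P(Q=0) = 1/16 × 5/16 = 5/256 = P(P=1,Q=0) ✓
  P(P=1)·P(Q=1) = 1/16 × 11/16 = 11/256 = P(P=1,Q=1) ✓
  P(P=2)·P(Q=0) = 1/16 × 5/16 = 5/256 = P(P=2,Q=0) ✓
  P(P=2)·P(Q=1) = 1/16 × 11/16 = 11/256 = P(P=2,Q=1) ✓

Yes, P and Q are independent: every cell factors, so I(P;Q) = 0 bits.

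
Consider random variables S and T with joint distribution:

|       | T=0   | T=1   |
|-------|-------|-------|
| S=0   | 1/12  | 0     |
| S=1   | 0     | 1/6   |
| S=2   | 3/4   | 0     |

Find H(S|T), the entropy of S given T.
Marginal P(T) (column sums):
  P(T=0) = 1/12 + 0 + 3/4 = 5/6
  P(T=1) = 0 + 1/6 + 0 = 1/6

H(S|T) = -Σ P(S,T)·log₂ P(S|T), where P(S|T) = P(S,T) / P(T)
  (cells with P(S,T) = 0 contribute 0)
  (S=0,T=0): P(S|T) = (1/12)/(5/6) = 1/10;  -(1/12)·log₂(1/10) = 0.2768
  (S=1,T=1): P(S|T) = (1/6)/(1/6) = 1;  -(1/6)·log₂(1) = 0.0000
  (S=2,T=0): P(S|T) = (3/4)/(5/6) = 9/10;  -(3/4)·log₂(9/10) = 0.1140
H(S|T) = 0.2768 + 0.0000 + 0.1140
  = 0.3908 bits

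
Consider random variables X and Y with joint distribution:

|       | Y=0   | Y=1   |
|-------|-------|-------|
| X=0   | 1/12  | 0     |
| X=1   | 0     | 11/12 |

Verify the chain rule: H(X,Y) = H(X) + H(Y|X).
Left side:
H(X,Y) = -[(1/12)·log₂(1/12) + (11/12)·log₂(11/12)]
  = 0.2987 + 0.1151
  = 0.4138 bits

Right side:
Marginal P(X) (row sums):
  P(X=0) = 1/12 + 0 = 1/12
  P(X=1) = 0 + 11/12 = 11/12
H(X) = -[(1/12)·log₂(1/12) + (11/12)·log₂(11/12)]
  = 0.2987 + 0.1151
  = 0.4138 bits
H(Y|X) = -Σ P(X,Y)·log₂ P(Y|X), where P(Y|X) = P(X,Y) / P(X)
  (cells with P(X,Y) = 0 contribute 0)
  (X=0,Y=0): P(Y|X) = (1/12)/(1/12) = 1;  -(1/12)·log₂(1) = 0.0000
  (X=1,Y=1): P(Y|X) = (11/12)/(11/12) = 1;  -(11/12)·log₂(1) = 0.0000
H(Y|X) = 0.0000 + 0.0000
  = 0.0000 bits
H(X) + H(Y|X) = 0.4138 + 0.0000 = 0.4138 bits

Both sides equal 0.4138 bits, so the chain rule holds ✓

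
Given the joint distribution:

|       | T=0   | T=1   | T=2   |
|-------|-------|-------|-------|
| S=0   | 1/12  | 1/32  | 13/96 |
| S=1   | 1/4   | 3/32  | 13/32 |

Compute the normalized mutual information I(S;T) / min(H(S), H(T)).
Marginal P(S) (row sums):
  P(S=0) = 1/12 + 1/32 + 13/96 = 1/4
  P(S=1) = 1/4 + 3/32 + 13/32 = 3/4
Marginal P(T) (column sums):
  P(T=0) = 1/12 + 1/4 = 1/3
  P(T=1) = 1/32 + 3/32 = 1/8
  P(T=2) = 13/96 + 13/32 = 13/24

H(S) = -[(1/4)·log₂(1/4) + (3/4)·log₂(3/4)]
  = 0.5000 + 0.3113
  = 0.8113 bits
H(T) = -[(1/3)·log₂(1/3) + (1/8)·log₂(1/8) + (13/24)·log₂(13/24)]
  = 0.5283 + 0.3750 + 0.4791
  = 1.3824 bits
H(S,T) = -[(1/12)·log₂(1/12) + (1/32)·log₂(1/32) + (13/96)·log₂(13/96) + (1/4)·log₂(1/4) + (3/32)·log₂(3/32) + (13/32)·log₂(13/32)]
  = 0.2987 + 0.1563 + 0.3906 + 0.5000 + 0.3202 + 0.5279
  = 2.1937 bits

I(S;T) = H(S) + H(T) - H(S,T)
  = 0.8113 + 1.3824 - 2.1937
  = 0.0000 bits

min(H(S), H(T)) = min(0.8113, 1.3824) = 0.8113 bits
Normalized MI = 0.0000 / 0.8113 = 0.0000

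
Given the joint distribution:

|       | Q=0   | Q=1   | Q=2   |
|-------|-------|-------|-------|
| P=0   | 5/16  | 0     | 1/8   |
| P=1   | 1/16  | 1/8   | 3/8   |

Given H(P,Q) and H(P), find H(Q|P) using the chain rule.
From the chain rule: H(P,Q) = H(P) + H(Q|P)
Therefore: H(Q|P) = H(P,Q) - H(P)

H(P,Q) = -[(5/16)·log₂(5/16) + (1/8)·log₂(1/8) + (1/16)·log₂(1/16) + (1/8)·log₂(1/8) + (3/8)·log₂(3/8)]
  = 0.5244 + 0.3750 + 0.2500 + 0.3750 + 0.5306
  = 2.0550 bits
Marginal P(P) (row sums):
  P(P=0) = 5/16 + 0 + 1/8 = 7/16
  P(P=1) = 1/16 + 1/8 + 3/8 = 9/16
H(P) = -[(7/16)·log₂(7/16) + (9/16)·log₂(9/16)]
  = 0.5218 + 0.4669
  = 0.9887 bits

H(Q|P) = 2.0550 - 0.9887 = 1.0663 bits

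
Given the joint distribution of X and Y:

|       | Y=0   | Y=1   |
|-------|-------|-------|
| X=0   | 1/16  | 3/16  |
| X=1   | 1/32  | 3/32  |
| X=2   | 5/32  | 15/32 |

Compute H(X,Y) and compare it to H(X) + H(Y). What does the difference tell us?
Marginal P(X) (row sums):
  P(X=0) = 1/16 + 3/16 = 1/4
  P(X=1) = 1/32 + 3/32 = 1/8
  P(X=2) = 5/32 + 15/32 = 5/8
Marginal P(Y) (column sums):
  P(Y=0) = 1/16 + 1/32 + 5/32 = 1/4
  P(Y=1) = 3/16 + 3/32 + 15/32 = 3/4

H(X,Y) = -[(1/16)·log₂(1/16) + (3/16)·log₂(3/16) + (1/32)·log₂(1/32) + (3/32)·log₂(3/32) + (5/32)·log₂(5/32) + (15/32)·log₂(15/32)]
  = 0.2500 + 0.4528 + 0.1563 + 0.3202 + 0.4184 + 0.5124
  = 2.1101 bits
H(X) = -[(1/4)·log₂(1/4) + (1/8)·log₂(1/8) + (5/8)·log₂(5/8)]
  = 0.5000 + 0.3750 + 0.4238
  = 1.2988 bits
H(Y) = -[(1/4)·log₂(1/4) + (3/4)·log₂(3/4)]
  = 0.5000 + 0.3113
  = 0.8113 bits

H(X) + H(Y) = 1.2988 + 0.8113 = 2.1101 bits
Difference: H(X) + H(Y) - H(X,Y) = 2.1101 - 2.1101 = 0.0000 bits = I(X;Y)

The difference is the mutual information; it is 0 here, so X and Y are independent (the joint entropy equals the sum of the marginal entropies).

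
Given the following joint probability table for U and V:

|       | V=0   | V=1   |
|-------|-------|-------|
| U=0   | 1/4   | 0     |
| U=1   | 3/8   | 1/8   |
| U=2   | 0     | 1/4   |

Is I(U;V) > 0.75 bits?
Marginal P(U) (row sums):
  P(U=0) = 1/4 + 0 = 1/4
  P(U=1) = 3/8 + 1/8 = 1/2
  P(U=2) = 0 + 1/4 = 1/4
Marginal P(V) (column sums):
  P(V=0) = 1/4 + 3/8 + 0 = 5/8
  P(V=1) = 0 + 1/8 + 1/4 = 3/8

H(U) = -[(1/4)·log₂(1/4) + (1/2)·log₂(1/2) + (1/4)·log₂(1/4)]
  = 0.5000 + 0.5000 + 0.5000
  = 1.5000 bits
H(V) = -[(5/8)·log₂(5/8) + (3/8)·log₂(3/8)]
  = 0.4238 + 0.5306
  = 0.9544 bits
H(U,V) = -[(1/4)·log₂(1/4) + (3/8)·log₂(3/8) + (1/8)·log₂(1/8) + (1/4)·log₂(1/4)]
  = 0.5000 + 0.5306 + 0.3750 + 0.5000
  = 1.9056 bits

I(U;V) = H(U) + H(V) - H(U,V)
  = 1.5000 + 0.9544 - 1.9056
  = 0.5488 bits

No. I(U;V) = 0.5488 bits, which is ≤ 0.75 bits.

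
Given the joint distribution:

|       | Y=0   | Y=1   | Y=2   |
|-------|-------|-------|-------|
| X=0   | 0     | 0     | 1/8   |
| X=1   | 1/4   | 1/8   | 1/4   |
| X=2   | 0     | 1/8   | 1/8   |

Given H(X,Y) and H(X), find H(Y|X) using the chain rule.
From the chain rule: H(X,Y) = H(X) + H(Y|X)
Therefore: H(Y|X) = H(X,Y) - H(X)

H(X,Y) = -[(1/8)·log₂(1/8) + (1/4)·log₂(1/4) + (1/8)·log₂(1/8) + (1/4)·log₂(1/4) + (1/8)·log₂(1/8) + (1/8)·log₂(1/8)]
  = 0.3750 + 0.5000 + 0.3750 + 0.5000 + 0.3750 + 0.3750
  = 2.5000 bits
Marginal P(X) (row sums):
  P(X=0) = 0 + 0 + 1/8 = 1/8
  P(X=1) = 1/4 + 1/8 + 1/4 = 5/8
  P(X=2) = 0 + 1/8 + 1/8 = 1/4
H(X) = -[(1/8)·log₂(1/8) + (5/8)·log₂(5/8) + (1/4)·log₂(1/4)]
  = 0.3750 + 0.4238 + 0.5000
  = 1.2988 bits

H(Y|X) = 2.5000 - 1.2988 = 1.2012 bits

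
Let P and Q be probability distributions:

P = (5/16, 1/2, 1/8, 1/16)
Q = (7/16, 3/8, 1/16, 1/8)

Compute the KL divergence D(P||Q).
D(P||Q) = Σ P(i) log₂(P(i)/Q(i))
  i=0: (5/16) × log₂((5/16)/(7/16)) = (5/16) × log₂(5/7) = -0.1517
  i=1: (1/2) × log₂((1/2)/(3/8)) = (1/2) × log₂(4/3) = 0.2075
  i=2: (1/8) × log₂((1/8)/(1/16)) = (1/8) × log₂(2) = 0.1250
  i=3: (1/16) × log₂((1/16)/(1/8)) = (1/16) × log₂(1/2) = -0.0625
D(P||Q) = -0.1517 + 0.2075 + 0.1250 - 0.0625
  = 0.1183 bits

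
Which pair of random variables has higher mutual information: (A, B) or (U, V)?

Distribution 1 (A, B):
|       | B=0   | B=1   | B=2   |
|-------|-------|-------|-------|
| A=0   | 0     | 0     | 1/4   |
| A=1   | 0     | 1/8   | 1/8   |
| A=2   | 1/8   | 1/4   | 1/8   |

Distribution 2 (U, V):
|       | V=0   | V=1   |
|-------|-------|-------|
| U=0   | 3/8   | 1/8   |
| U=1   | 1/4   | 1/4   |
Distribution 1 (A, B):
Marginal P(A) (row sums):
  P(A=0) = 0 + 0 + 1/4 = 1/4
  P(A=1) = 0 + 1/8 + 1/8 = 1/4
  P(A=2) = 1/8 + 1/4 + 1/8 = 1/2
Marginal P(B) (column sums):
  P(B=0) = 0 + 0 + 1/8 = 1/8
  P(B=1) = 0 + 1/8 + 1/4 = 3/8
  P(B=2) = 1/4 + 1/8 + 1/8 = 1/2

H(A) = -[(1/4)·log₂(1/4) + (1/4)·log₂(1/4) + (1/2)·log₂(1/2)]
  = 0.5000 + 0.5000 + 0.5000
  = 1.5000 bits
H(B) = -[(1/8)·log₂(1/8) + (3/8)·log₂(3/8) + (1/2)·log₂(1/2)]
  = 0.3750 + 0.5306 + 0.5000
  = 1.4056 bits
H(A,B) = -[(1/4)·log₂(1/4) + (1/8)·log₂(1/8) + (1/8)·log₂(1/8) + (1/8)·log₂(1/8) + (1/4)·log₂(1/4) + (1/8)·log₂(1/8)]
  = 0.5000 + 0.3750 + 0.3750 + 0.3750 + 0.5000 + 0.3750
  = 2.5000 bits

I(A;B) = H(A) + H(B) - H(A,B)
  = 1.5000 + 1.4056 - 2.5000
  = 0.4056 bits

Distribution 2 (U, V):
Marginal P(U) (row sums):
  P(U=0) = 3/8 + 1/8 = 1/2
  P(U=1) = 1/4 + 1/4 = 1/2
Marginal P(V) (column sums):
  P(V=0) = 3/8 + 1/4 = 5/8
  P(V=1) = 1/8 + 1/4 = 3/8

H(U) = -[(1/2)·log₂(1/2) + (1/2)·log₂(1/2)]
  = 0.5000 + 0.5000
  = 1.0000 bits
H(V) = -[(5/8)·log₂(5/8) + (3/8)·log₂(3/8)]
  = 0.4238 + 0.5306
  = 0.9544 bits
H(U,V) = -[(3/8)·log₂(3/8) + (1/8)·log₂(1/8) + (1/4)·log₂(1/4) + (1/4)·log₂(1/4)]
  = 0.5306 + 0.3750 + 0.5000 + 0.5000
  = 1.9056 bits

I(U;V) = H(U) + H(V) - H(U,V)
  = 1.0000 + 0.9544 - 1.9056
  = 0.0488 bits

I(A;B) = 0.4056 bits > I(U;V) = 0.0488 bits, so (A, B) has the higher mutual information (stronger dependence).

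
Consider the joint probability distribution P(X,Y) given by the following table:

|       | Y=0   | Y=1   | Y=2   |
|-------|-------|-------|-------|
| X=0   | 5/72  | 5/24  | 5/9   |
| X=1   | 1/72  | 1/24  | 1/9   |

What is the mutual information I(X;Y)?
Marginal P(X) (row sums):
  P(X=0) = 5/72 + 5/24 + 5/9 = 5/6
  P(X=1) = 1/72 + 1/24 + 1/9 = 1/6
Marginal P(Y) (column sums):
  P(Y=0) = 5/72 + 1/72 = 1/12
  P(Y=1) = 5/24 + 1/24 = 1/4
  P(Y=2) = 5/9 + 1/9 = 2/3

H(X) = -[(5/6)·log₂(5/6) + (1/6)·log₂(1/6)]
  = 0.2192 + 0.4308
  = 0.6500 bits
H(Y) = -[(1/12)·log₂(1/12) + (1/4)·log₂(1/4) + (2/3)·log₂(2/3)]
  = 0.2987 + 0.5000 + 0.3900
  = 1.1887 bits
H(X,Y) = -[(5/72)·log₂(5/72) + (5/24)·log₂(5/24) + (5/9)·log₂(5/9) + (1/72)·log₂(1/72) + (1/24)·log₂(1/24) + (1/9)·log₂(1/9)]
  = 0.2672 + 0.4715 + 0.4711 + 0.0857 + 0.1910 + 0.3522
  = 1.8387 bits

I(X;Y) = H(X) + H(Y) - H(X,Y)
  = 0.6500 + 1.1887 - 1.8387
  = 0.0000 bits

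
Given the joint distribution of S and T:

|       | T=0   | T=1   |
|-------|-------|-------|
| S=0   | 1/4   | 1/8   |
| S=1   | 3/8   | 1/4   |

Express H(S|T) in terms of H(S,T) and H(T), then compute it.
H(S|T) = H(S,T) - H(T)

Marginal P(T) (column sums):
  P(T=0) = 1/4 + 3/8 = 5/8
  P(T=1) = 1/8 + 1/4 = 3/8

H(S,T) = -[(1/4)·log₂(1/4) + (1/8)·log₂(1/8) + (3/8)·log₂(3/8) + (1/4)·log₂(1/4)]
  = 0.5000 + 0.3750 + 0.5306 + 0.5000
  = 1.9056 bits
H(T) = -[(5/8)·log₂(5/8) + (3/8)·log₂(3/8)]
  = 0.4238 + 0.5306
  = 0.9544 bits

H(S|T) = 1.9056 - 0.9544 = 0.9512 bits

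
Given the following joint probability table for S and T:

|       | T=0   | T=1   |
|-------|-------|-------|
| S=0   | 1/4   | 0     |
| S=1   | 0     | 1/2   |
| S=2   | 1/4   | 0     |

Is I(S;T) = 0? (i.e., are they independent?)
Marginal P(S) (row sums):
  P(S=0) = 1/4 + 0 = 1/4
  P(S=1) = 0 + 1/2 = 1/2
  P(S=2) = 1/4 + 0 = 1/4
Marginal P(T) (column sums):
  P(T=0) = 1/4 + 0 + 1/4 = 1/2
  P(T=1) = 0 + 1/2 + 0 = 1/2

S and T are independent iff P(S=i,T=j) = P(S=i)·P(T=j) for every cell.
  P(S=0)·P(T=0) = 1/4 × 1/2 = 1/8, but P(S=0,T=0) = 1/4 ✗

No, S and T are not independent. Quantitatively, I(S;T) > 0:

H(S) = -[(1/4)·log₂(1/4) + (1/2)·log₂(1/2) + (1/4)·log₂(1/4)]
  = 0.5000 + 0.5000 + 0.5000
  = 1.5000 bits
H(T) = -[(1/2)·log₂(1/2) + (1/2)·log₂(1/2)]
  = 0.5000 + 0.5000
  = 1.0000 bits
H(S,T) = -[(1/4)·log₂(1/4) + (1/2)·log₂(1/2) + (1/4)·log₂(1/4)]
  = 0.5000 + 0.5000 + 0.5000
  = 1.5000 bits
I(S;T) = H(S) + H(T) - H(S,T) = 1.5000 + 1.0000 - 1.5000 = 1.0000 bits > 0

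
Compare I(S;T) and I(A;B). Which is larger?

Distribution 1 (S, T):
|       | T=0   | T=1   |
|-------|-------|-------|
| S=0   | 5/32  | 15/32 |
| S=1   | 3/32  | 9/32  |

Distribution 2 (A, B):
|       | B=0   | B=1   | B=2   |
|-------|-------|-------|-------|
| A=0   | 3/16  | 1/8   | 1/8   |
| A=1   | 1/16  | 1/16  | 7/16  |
Distribution 1 (S, T):
Marginal P(S) (row sums):
  P(S=0) = 5/32 + 15/32 = 5/8
  P(S=1) = 3/32 + 9/32 = 3/8
Marginal P(T) (column sums):
  P(T=0) = 5/32 + 3/32 = 1/4
  P(T=1) = 15/32 + 9/32 = 3/4

H(S) = -[(5/8)·log₂(5/8) + (3/8)·log₂(3/8)]
  = 0.4238 + 0.5306
  = 0.9544 bits
H(T) = -[(1/4)·log₂(1/4) + (3/4)·log₂(3/4)]
  = 0.5000 + 0.3113
  = 0.8113 bits
H(S,T) = -[(5/32)·log₂(5/32) + (15/32)·log₂(15/32) + (3/32)·log₂(3/32) + (9/32)·log₂(9/32)]
  = 0.4184 + 0.5124 + 0.3202 + 0.5147
  = 1.7657 bits

I(S;T) = H(S) + H(T) - H(S,T)
  = 0.9544 + 0.8113 - 1.7657
  = 0.0000 bits

Distribution 2 (A, B):
Marginal P(A) (row sums):
  P(A=0) = 3/16 + 1/8 + 1/8 = 7/16
  P(A=1) = 1/16 + 1/16 + 7/16 = 9/16
Marginal P(B) (column sums):
  P(B=0) = 3/16 + 1/16 = 1/4
  P(B=1) = 1/8 + 1/16 = 3/16
  P(B=2) = 1/8 + 7/16 = 9/16

H(A) = -[(7/16)·log₂(7/16) + (9/16)·log₂(9/16)]
  = 0.5218 + 0.4669
  = 0.9887 bits
H(B) = -[(1/4)·log₂(1/4) + (3/16)·log₂(3/16) + (9/16)·log₂(9/16)]
  = 0.5000 + 0.4528 + 0.4669
  = 1.4197 bits
H(A,B) = -[(3/16)·log₂(3/16) + (1/8)·log₂(1/8) + (1/8)·log₂(1/8) + (1/16)·log₂(1/16) + (1/16)·log₂(1/16) + (7/16)·log₂(7/16)]
  = 0.4528 + 0.3750 + 0.3750 + 0.2500 + 0.2500 + 0.5218
  = 2.2246 bits

I(A;B) = H(A) + H(B) - H(A,B)
  = 0.9887 + 1.4197 - 2.2246
  = 0.1838 bits

I(A;B) = 0.1838 bits > I(S;T) = 0.0000 bits, so (A, B) has the higher mutual information (stronger dependence).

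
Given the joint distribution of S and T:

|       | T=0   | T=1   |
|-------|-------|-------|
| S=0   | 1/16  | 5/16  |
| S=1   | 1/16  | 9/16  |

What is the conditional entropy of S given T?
Marginal P(T) (column sums):
  P(T=0) = 1/16 + 1/16 = 1/8
  P(T=1) = 5/16 + 9/16 = 7/8

H(S|T) = -Σ P(S,T)·log₂ P(S|T), where P(S|T) = P(S,T) / P(T)
  (S=0,T=0): P(S|T) = (1/16)/(1/8) = 1/2;  -(1/16)·log₂(1/2) = 0.0625
  (S=0,T=1): P(S|T) = (5/16)/(7/8) = 5/14;  -(5/16)·log₂(5/14) = 0.4642
  (S=1,T=0): P(S|T) = (1/16)/(1/8) = 1/2;  -(1/16)·log₂(1/2) = 0.0625
  (S=1,T=1): P(S|T) = (9/16)/(7/8) = 9/14;  -(9/16)·log₂(9/14) = 0.3586
H(S|T) = 0.0625 + 0.4642 + 0.0625 + 0.3586
  = 0.9478 bits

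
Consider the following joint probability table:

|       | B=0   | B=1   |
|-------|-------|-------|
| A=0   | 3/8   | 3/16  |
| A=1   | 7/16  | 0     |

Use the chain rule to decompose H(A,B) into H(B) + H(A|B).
By the chain rule: H(A,B) = H(B) + H(A|B)

Marginal P(B) (column sums):
  P(B=0) = 3/8 + 7/16 = 13/16
  P(B=1) = 3/16 + 0 = 3/16
H(B) = -[(13/16)·log₂(13/16) + (3/16)·log₂(3/16)]
  = 0.2434 + 0.4528
  = 0.6962 bits
H(A|B) = -Σ P(A,B)·log₂ P(A|B), where P(A|B) = P(A,B) / P(B)
  (cells with P(A,B) = 0 contribute 0)
  (A=0,B=0): P(A|B) = (3/8)/(13/16) = 6/13;  -(3/8)·log₂(6/13) = 0.4183
  (A=0,B=1): P(A|B) = (3/16)/(3/16) = 1;  -(3/16)·log₂(1) = 0.0000
  (A=1,B=0): P(A|B) = (7/16)/(13/16) = 7/13;  -(7/16)·log₂(7/13) = 0.3907
H(A|B) = 0.4183 + 0.0000 + 0.3907
  = 0.8090 bits

H(A,B) = H(B) + H(A|B) = 0.6962 + 0.8090 = 1.5052 bits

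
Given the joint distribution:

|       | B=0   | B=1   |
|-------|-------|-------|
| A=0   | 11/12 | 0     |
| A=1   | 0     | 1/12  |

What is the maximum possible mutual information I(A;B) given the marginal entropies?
The upper bound on mutual information is I(A;B) ≤ min(H(A), H(B)).

Marginal P(A) (row sums):
  P(A=0) = 11/12 + 0 = 11/12
  P(A=1) = 0 + 1/12 = 1/12
Marginal P(B) (column sums):
  P(B=0) = 11/12 + 0 = 11/12
  P(B=1) = 0 + 1/12 = 1/12

H(A) = -[(11/12)·log₂(11/12) + (1/12)·log₂(1/12)]
  = 0.1151 + 0.2987
  = 0.4138 bits
H(B) = -[(11/12)·log₂(11/12) + (1/12)·log₂(1/12)]
  = 0.1151 + 0.2987
  = 0.4138 bits

Maximum possible I(A;B) = min(0.4138, 0.4138) = 0.4138 bits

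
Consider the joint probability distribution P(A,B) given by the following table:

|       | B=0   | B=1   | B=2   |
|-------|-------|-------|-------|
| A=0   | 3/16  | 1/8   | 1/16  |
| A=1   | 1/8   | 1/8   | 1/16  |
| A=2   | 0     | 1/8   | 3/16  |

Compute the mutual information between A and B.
Marginal P(A) (row sums):
  P(A=0) = 3/16 + 1/8 + 1/16 = 3/8
  P(A=1) = 1/8 + 1/8 + 1/16 = 5/16
  P(A=2) = 0 + 1/8 + 3/16 = 5/16
Marginal P(B) (column sums):
  P(B=0) = 3/16 + 1/8 + 0 = 5/16
  P(B=1) = 1/8 + 1/8 + 1/8 = 3/8
  P(B=2) = 1/16 + 1/16 + 3/16 = 5/16

H(A) = -[(3/8)·log₂(3/8) + (5/16)·log₂(5/16) + (5/16)·log₂(5/16)]
  = 0.5306 + 0.5244 + 0.5244
  = 1.5794 bits
H(B) = -[(5/16)·log₂(5/16) + (3/8)·log₂(3/8) + (5/16)·log₂(5/16)]
  = 0.5244 + 0.5306 + 0.5244
  = 1.5794 bits
H(A,B) = -[(3/16)·log₂(3/16) + (1/8)·log₂(1/8) + (1/16)·log₂(1/16) + (1/8)·log₂(1/8) + (1/8)·log₂(1/8) + (1/16)·log₂(1/16) + (1/8)·log₂(1/8) + (3/16)·log₂(3/16)]
  = 0.4528 + 0.3750 + 0.2500 + 0.3750 + 0.3750 + 0.2500 + 0.3750 + 0.4528
  = 2.9056 bits

I(A;B) = H(A) + H(B) - H(A,B)
  = 1.5794 + 1.5794 - 2.9056
  = 0.2532 bits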